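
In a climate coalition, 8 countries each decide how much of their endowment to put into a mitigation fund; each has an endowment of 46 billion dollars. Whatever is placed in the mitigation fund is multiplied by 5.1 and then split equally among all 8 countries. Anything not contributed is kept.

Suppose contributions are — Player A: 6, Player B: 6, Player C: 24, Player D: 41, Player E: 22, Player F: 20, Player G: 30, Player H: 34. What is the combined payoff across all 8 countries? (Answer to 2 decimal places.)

Total contributed: 6 + 6 + 24 + 41 + 22 + 20 + 30 + 34 = 183; total kept: 8 × 46 − 183 = 185.
The mitigation fund pays out 5.1 × 183 = 933.30 in aggregate.
Group total = 185 + 933.30 = 1118.30.

1118.30 billion dollars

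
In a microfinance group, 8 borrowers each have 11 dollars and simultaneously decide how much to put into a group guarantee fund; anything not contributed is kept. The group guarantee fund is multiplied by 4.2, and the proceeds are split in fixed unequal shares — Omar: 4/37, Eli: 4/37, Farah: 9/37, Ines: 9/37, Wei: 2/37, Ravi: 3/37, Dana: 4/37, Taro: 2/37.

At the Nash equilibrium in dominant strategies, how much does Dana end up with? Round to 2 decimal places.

Player j's private return per contributed unit is 4.2 × (j's share). Contributing is weakly dominant for j when that share is at least 1/4.2 = 0.2381, and contributing 0 is dominant otherwise.
Farah and Ines clear that bar, contributing 11 each; the remaining 6 contribute 0. Total contributed: 22.
Dana keeps 11 and receives 4.2 × 22 × 4/37 = 9.99 from the group guarantee fund, for a payoff of 20.99.

20.99 dollars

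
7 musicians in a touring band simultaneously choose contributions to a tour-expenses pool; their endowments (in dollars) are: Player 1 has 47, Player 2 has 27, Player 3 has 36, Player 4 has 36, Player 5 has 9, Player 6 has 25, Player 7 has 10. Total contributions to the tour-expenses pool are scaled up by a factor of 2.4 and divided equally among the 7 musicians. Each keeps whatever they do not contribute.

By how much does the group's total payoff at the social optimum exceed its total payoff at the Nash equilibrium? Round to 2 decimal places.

The private return per contributed unit is 2.4/7 = 0.3429 < 1 for every player regardless of endowment, so the Nash equilibrium is zero contribution and the group total is Σ E_j = 47 + 27 + 36 + 36 + 9 + 25 + 10 = 190.
Each contributed unit returns 2.400 to the group, so the social optimum is full contribution by everyone: group total = 2.400 × 190 = 456.00.
Efficiency loss = (2.400 − 1) × 190 = 266.00.

266.00 dollars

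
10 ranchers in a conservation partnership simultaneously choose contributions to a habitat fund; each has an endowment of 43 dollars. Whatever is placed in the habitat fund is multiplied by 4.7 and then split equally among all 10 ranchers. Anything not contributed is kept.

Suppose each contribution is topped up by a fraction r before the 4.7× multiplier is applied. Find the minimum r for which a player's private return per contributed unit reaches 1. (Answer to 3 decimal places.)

1.128

With matching at rate r, one contributed unit becomes (1 + r) in the habitat fund and returns 4.7 × (1 + r) / 10 to the contributor.
Setting this equal to 1: 1 + r = 10/4.7 = 2.1277.
So the minimum matching rate is r = 2.1277 − 1 = 1.128.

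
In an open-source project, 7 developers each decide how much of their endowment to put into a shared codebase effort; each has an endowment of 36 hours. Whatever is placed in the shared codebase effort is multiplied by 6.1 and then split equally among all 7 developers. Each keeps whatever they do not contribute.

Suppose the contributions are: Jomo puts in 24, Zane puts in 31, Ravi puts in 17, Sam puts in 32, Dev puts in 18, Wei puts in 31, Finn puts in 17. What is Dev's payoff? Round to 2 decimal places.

166.14 hours

Total contributed: 24 + 31 + 17 + 32 + 18 + 31 + 17 = 170.
Each receives 6.1 × 170 / 7 = 148.14 from the shared codebase effort.
Dev keeps 36 − 18 = 18, so Dev's payoff is 18 + 148.14 = 166.14.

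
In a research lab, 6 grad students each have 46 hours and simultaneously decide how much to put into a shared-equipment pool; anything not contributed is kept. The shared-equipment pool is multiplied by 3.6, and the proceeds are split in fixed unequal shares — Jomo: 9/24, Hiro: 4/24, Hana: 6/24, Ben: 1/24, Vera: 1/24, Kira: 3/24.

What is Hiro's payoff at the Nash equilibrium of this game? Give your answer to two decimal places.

For player j, contributing a unit is worthwhile iff 3.6 × (j's share) ≥ 1, i.e. iff j's share is at least 0.2778.
Only Jomo (9/24) clears that bar, contributing 46; the remaining 5 contribute 0. Total contributed: 46.
Hiro keeps 46 and receives 3.6 × 46 × 4/24 = 27.60 from the shared-equipment pool, for a payoff of 73.60.

73.60 hours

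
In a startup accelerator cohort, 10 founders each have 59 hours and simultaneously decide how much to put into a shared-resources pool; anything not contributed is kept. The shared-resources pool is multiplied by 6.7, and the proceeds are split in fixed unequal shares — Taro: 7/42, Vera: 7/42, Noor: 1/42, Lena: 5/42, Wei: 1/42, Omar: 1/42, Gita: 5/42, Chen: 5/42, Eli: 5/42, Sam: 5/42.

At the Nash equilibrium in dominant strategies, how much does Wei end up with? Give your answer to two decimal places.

77.82 hours

A player with share s gets back 6.7·s per unit contributed, so full contribution is dominant for anyone with s > 1/6.7 = 0.1493 and zero contribution is dominant for anyone below.
The shares above 0.1493 belong to Taro and Vera, contributing 59 each; the remaining 8 contribute 0. Total contributed: 118.
Wei keeps 59 and receives 6.7 × 118 × 1/42 = 18.82 from the shared-resources pool, for a payoff of 77.82.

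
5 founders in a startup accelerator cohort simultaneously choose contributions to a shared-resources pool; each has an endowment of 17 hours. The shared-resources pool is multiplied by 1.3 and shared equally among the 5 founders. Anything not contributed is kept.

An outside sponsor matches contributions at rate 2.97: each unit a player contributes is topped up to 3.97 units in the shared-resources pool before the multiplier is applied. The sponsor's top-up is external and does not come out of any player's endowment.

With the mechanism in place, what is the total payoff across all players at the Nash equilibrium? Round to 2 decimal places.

438.69 hours

Under the mechanism each unit contributed yields 1.3 × 3.97 / 5 = 1.0322 back to its contributor per unit of net cost, which exceeds 1, making full contribution the dominant choice for everyone.
At the Nash equilibrium everyone contributes 17. Group total payoff = 1.3 × 3.97 × 85 = 438.69.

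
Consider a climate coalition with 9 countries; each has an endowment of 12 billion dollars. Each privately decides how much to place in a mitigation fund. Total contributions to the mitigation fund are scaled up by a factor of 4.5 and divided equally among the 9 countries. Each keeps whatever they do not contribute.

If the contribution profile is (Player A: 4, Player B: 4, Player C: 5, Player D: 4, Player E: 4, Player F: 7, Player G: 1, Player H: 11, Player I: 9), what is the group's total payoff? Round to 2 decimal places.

279.50 billion dollars

Total contributed: 4 + 4 + 5 + 4 + 4 + 7 + 1 + 11 + 9 = 49; total kept: 9 × 12 − 49 = 59.
The mitigation fund pays out 4.5 × 49 = 220.50 in aggregate.
Group total = 59 + 220.50 = 279.50.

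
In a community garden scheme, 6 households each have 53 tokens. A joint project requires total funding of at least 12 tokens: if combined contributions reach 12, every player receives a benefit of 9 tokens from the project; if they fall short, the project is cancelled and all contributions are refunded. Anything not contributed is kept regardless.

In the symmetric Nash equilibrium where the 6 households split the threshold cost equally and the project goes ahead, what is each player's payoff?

60 tokens

Equal share of the threshold: 12/6 = 2.
At this profile no one gains by cutting their contribution: any cut drops the total below 12, the project is cancelled, contributions are refunded, and the deviator ends with 53, which is less than 53 − 2 + 9 = 60. Contributing more than 2 just wastes the excess. So contributing exactly 2 is a best response.
Each player's payoff: 53 − 2 + 9 = 60.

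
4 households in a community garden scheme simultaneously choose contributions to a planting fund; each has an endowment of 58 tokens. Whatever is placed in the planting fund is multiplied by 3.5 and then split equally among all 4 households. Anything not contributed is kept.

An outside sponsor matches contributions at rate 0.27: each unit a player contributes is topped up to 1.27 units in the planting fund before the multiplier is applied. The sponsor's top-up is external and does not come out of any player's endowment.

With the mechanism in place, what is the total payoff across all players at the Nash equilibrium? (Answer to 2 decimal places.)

1031.24 tokens

Under the mechanism each unit contributed yields 3.5 × 1.27 / 4 = 1.1113 back to its contributor per unit of net cost, which exceeds 1, making full contribution the dominant choice for everyone.
At the Nash equilibrium everyone contributes 58. Group total payoff = 3.5 × 1.27 × 232 = 1031.24.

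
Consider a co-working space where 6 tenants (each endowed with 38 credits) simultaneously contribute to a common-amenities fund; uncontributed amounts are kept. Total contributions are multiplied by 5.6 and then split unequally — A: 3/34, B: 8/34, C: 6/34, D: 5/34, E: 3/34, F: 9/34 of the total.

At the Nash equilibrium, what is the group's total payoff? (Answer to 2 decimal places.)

577.60 credits

Each unit j contributes comes back to j as 5.6 × (j's share), so j prefers to contribute only if that share exceeds 1/5.6 = 0.1786; otherwise keeping the unit dominates.
B and F are above the threshold, contributing 38 each; the remaining 4 contribute 0. Total contributed: 76.
The common-amenities fund pays out 5.6 × 76 = 425.60 in total (split across the unequal shares, but the aggregate is all that matters for the group sum).
The 4 free-riders keep 38 each, adding 152. Group total = 152 + 425.60 = 577.60.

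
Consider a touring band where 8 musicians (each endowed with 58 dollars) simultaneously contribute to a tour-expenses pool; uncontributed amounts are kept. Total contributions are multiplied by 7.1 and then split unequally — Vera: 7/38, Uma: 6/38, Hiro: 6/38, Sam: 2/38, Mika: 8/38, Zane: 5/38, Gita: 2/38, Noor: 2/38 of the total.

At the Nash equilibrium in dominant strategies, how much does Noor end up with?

144.69 dollars

For player j, contributing a unit is worthwhile iff 7.1 × (j's share) ≥ 1, i.e. iff j's share is at least 0.1408.
Vera, Uma, Hiro and Mika clear that bar, contributing 58 each; the remaining 4 contribute 0. Total contributed: 232.
Noor keeps 58 and receives 7.1 × 232 × 2/38 = 86.69 from the tour-expenses pool, for a payoff of 144.69.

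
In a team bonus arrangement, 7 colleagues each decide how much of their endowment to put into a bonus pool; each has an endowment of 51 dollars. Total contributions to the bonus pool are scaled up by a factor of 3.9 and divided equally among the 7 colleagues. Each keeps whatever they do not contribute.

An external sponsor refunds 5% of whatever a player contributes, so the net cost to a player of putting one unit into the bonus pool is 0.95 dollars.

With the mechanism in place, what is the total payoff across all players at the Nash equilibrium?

357.00 dollars

Even with the mechanism, each unit contributed returns only (3.9/7) / 0.95 = 0.5865 per unit of net cost, so contributing nothing is still dominant.
Everyone keeps their endowment and the group total is 7 × 51 = 357.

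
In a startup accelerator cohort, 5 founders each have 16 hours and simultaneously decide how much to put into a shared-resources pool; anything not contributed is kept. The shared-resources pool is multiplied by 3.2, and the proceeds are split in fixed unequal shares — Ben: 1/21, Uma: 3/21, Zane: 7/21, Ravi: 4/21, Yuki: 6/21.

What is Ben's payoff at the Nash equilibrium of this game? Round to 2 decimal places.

For player j, contributing a unit is worthwhile iff 3.2 × (j's share) ≥ 1, i.e. iff j's share is at least 0.3125.
Zane alone (share 7/21) is above the threshold, contributing 16; the remaining 4 contribute 0. Total contributed: 16.
Ben keeps 16 and receives 3.2 × 16 × 1/21 = 2.44 from the shared-resources pool, for a payoff of 18.44.

18.44 hours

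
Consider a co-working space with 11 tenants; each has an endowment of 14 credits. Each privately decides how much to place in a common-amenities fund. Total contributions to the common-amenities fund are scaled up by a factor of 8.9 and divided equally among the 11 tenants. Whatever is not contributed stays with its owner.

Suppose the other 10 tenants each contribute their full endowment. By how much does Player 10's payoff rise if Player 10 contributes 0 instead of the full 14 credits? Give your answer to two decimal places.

Switching from a contribution of 14 to 0 lets Player 10 keep an extra 14 credits, but lowers the common-amenities fund by 14, which costs Player 10 their own share of that drop: 8.9/11 × 14 = 11.33.
Net gain = 14 − 11.33 = 2.67. The private return per contributed unit (0.8091) is below 1, so free-riding is indeed the best response regardless of what the others do.

2.67 credits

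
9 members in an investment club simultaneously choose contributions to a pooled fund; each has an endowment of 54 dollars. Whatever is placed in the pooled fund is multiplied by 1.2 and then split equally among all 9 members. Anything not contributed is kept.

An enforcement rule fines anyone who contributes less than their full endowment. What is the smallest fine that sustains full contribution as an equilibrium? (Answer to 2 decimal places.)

Given the others contribute fully, the best deviation is to contribute 0 (any partial contribution still incurs the fine and gives up units whose private return 0.1333 is below 1).
Deviating from 54 to 0 saves 54 dollars but forfeits the deviator's share of the drop in the pooled fund: 1.2/9 × 54 = 7.20.
So the deviation gain is 54 − 7.20 = 46.80, and the fine must be at least 46.80 dollars to wipe it out.

46.80 dollars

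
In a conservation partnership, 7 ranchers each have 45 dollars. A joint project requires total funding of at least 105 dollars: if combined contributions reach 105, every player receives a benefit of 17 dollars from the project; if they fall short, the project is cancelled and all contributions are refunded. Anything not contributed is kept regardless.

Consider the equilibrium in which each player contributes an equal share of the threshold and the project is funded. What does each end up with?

Equal share of the threshold: 105/7 = 15.
At this profile no one gains by cutting their contribution: any cut drops the total below 105, the project is cancelled, contributions are refunded, and the deviator ends with 45, which is less than 45 − 15 + 17 = 47. Contributing more than 15 just wastes the excess. So contributing exactly 15 is a best response.
Each player's payoff: 45 − 15 + 17 = 47.

47 dollars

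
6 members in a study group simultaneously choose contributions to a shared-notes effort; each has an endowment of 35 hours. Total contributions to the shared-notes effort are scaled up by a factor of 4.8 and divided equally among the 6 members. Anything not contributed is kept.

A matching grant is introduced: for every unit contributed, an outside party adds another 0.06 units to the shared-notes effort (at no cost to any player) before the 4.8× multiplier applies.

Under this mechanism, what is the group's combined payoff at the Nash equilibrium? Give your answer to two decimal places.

Even with the mechanism, each unit contributed returns only 4.8 × 1.06 / 6 = 0.8480 per unit of net cost, so contributing nothing is still dominant.
Everyone keeps their endowment and the group total is 6 × 35 = 210.

210.00 hours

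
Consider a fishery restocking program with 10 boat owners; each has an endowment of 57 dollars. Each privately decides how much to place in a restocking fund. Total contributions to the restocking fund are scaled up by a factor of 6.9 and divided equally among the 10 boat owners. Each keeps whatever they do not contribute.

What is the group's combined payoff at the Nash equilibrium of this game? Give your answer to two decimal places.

Each contributed unit returns 6.9/10 = 0.6900 to its contributor — below 1 — so contributing 0 is dominant for every player. At the Nash equilibrium everyone keeps their 57, and the group total is 10 × 57 = 570.

570.00 dollars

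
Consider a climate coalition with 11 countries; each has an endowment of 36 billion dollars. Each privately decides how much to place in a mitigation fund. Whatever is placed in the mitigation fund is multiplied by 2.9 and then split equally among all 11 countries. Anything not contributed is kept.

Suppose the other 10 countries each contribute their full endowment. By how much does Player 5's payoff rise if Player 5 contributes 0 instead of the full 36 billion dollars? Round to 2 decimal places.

26.51 billion dollars

Switching from a contribution of 36 to 0 lets Player 5 keep an extra 36 billion dollars, but lowers the mitigation fund by 36, which costs Player 5 their own share of that drop: 2.9/11 × 36 = 9.49.
Net gain = 36 − 9.49 = 26.51. The private return per contributed unit (0.2636) is below 1, so free-riding is indeed the best response regardless of what the others do.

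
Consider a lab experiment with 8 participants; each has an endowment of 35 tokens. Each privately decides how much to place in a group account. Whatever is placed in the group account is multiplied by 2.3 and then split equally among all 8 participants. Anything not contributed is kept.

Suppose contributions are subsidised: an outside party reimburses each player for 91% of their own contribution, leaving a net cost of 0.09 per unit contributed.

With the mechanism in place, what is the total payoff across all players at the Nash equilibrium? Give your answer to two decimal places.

Under the mechanism each unit contributed yields (2.3/8) / 0.09 = 3.1944 back to its contributor per unit of net cost, which exceeds 1, making full contribution the dominant choice for everyone.
At the Nash equilibrium everyone contributes 35. Group total payoff = 8 × (35 × 0.91 + 2.3 × 35) = 898.80.

898.80 tokens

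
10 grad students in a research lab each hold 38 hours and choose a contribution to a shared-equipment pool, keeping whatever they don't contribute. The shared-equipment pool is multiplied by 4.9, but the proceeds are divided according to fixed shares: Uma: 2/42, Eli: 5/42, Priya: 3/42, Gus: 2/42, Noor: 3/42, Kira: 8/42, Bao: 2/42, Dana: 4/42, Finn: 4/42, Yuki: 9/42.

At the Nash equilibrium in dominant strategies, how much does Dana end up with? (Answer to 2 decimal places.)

55.73 hours

Player j's private return per contributed unit is 4.9 × (j's share). Contributing is weakly dominant for j when that share is at least 1/4.9 = 0.2041, and contributing 0 is dominant otherwise.
Yuki alone (share 9/42) is above the threshold, contributing 38; the remaining 9 contribute 0. Total contributed: 38.
Dana keeps 38 and receives 4.9 × 38 × 4/42 = 17.73 from the shared-equipment pool, for a payoff of 55.73.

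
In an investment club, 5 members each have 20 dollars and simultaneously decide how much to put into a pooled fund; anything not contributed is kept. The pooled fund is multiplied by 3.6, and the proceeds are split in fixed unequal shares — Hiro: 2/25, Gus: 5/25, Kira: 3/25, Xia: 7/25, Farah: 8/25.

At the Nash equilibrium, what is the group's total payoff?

Each unit j contributes comes back to j as 3.6 × (j's share), so j prefers to contribute only if that share exceeds 1/3.6 = 0.2778; otherwise keeping the unit dominates.
The shares above 0.2778 belong to Xia and Farah, contributing 20 each; the remaining 3 contribute 0. Total contributed: 40.
The pooled fund pays out 3.6 × 40 = 144.00 in total (split across the unequal shares, but the aggregate is all that matters for the group sum).
The 3 free-riders keep 20 each, adding 60. Group total = 60 + 144.00 = 204.00.

204.00 dollars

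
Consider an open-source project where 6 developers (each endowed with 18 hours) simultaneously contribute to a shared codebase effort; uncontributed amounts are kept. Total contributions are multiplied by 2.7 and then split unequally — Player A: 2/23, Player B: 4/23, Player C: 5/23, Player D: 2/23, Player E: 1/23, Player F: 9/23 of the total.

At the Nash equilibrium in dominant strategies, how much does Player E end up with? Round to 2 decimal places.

20.11 hours

For player j, contributing a unit is worthwhile iff 2.7 × (j's share) ≥ 1, i.e. iff j's share is at least 0.3704.
Only Player F (9/23) clears that bar, contributing 18; the remaining 5 contribute 0. Total contributed: 18.
Player E keeps 18 and receives 2.7 × 18 × 1/23 = 2.11 from the shared codebase effort, for a payoff of 20.11.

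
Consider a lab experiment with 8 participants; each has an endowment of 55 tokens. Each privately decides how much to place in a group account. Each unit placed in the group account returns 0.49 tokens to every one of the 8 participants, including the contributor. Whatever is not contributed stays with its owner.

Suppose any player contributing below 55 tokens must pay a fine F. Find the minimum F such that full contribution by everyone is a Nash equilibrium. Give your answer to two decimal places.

28.05 tokens

Given the others contribute fully, the best deviation is to contribute 0 (any partial contribution still incurs the fine and gives up units whose private return 0.49 is below 1).
Deviating from 55 to 0 saves 55 tokens but forfeits the deviator's share of the drop in the group account: 0.49 × 55 = 26.95.
So the deviation gain is 55 − 26.95 = 28.05, and the fine must be at least 28.05 tokens to wipe it out.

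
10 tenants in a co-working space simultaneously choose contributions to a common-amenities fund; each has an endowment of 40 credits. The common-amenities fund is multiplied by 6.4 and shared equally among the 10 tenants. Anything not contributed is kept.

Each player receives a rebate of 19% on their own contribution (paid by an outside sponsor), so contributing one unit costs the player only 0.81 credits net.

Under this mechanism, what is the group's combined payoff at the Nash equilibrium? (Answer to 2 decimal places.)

With the mechanism, a contributed unit returns (6.4/10) / 0.81 = 0.7901 per unit of net cost — still below 1 — so contributing 0 remains dominant for every player.
Everyone keeps their endowment and the group total is 10 × 40 = 400.

400.00 credits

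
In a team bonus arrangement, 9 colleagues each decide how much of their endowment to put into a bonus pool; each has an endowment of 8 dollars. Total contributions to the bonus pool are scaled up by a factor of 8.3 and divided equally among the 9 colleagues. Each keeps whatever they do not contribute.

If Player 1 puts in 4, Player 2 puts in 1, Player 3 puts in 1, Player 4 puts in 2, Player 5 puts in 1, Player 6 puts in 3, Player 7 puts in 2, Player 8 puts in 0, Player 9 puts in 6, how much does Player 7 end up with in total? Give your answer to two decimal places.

24.44 dollars

Total contributed: 4 + 1 + 1 + 2 + 1 + 3 + 2 + 0 + 6 = 20.
Each receives 8.3 × 20 / 9 = 18.44 from the bonus pool.
Player 7 keeps 8 − 2 = 6, so Player 7's payoff is 6 + 18.44 = 24.44.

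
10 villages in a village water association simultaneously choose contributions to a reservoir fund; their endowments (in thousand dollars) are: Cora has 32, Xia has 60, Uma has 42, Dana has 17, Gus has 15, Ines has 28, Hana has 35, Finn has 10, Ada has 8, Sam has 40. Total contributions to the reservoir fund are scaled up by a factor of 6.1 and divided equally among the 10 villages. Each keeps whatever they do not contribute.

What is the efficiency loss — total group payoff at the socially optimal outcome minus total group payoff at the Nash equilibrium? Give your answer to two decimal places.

The private return per contributed unit is 6.1/10 = 0.6100 < 1 for every player regardless of endowment, so the Nash equilibrium is zero contribution and the group total is Σ E_j = 32 + 60 + 42 + 17 + 15 + 28 + 35 + 10 + 8 + 40 = 287.
Each contributed unit returns 6.100 to the group, so the social optimum is full contribution by everyone: group total = 6.100 × 287 = 1750.70.
Efficiency loss = (6.100 − 1) × 287 = 1463.70.

1463.70 thousand dollars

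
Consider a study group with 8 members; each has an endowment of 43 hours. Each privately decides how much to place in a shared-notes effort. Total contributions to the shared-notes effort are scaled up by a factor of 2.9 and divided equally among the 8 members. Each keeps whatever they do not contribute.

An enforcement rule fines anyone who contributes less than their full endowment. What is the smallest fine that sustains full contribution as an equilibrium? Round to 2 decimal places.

27.41 hours

Given the others contribute fully, the best deviation is to contribute 0 (any partial contribution still incurs the fine and gives up units whose private return 0.3625 is below 1).
Deviating from 43 to 0 saves 43 hours but forfeits the deviator's share of the drop in the shared-notes effort: 2.9/8 × 43 = 15.59.
So the deviation gain is 43 − 15.59 = 27.41, and the fine must be at least 27.41 hours to wipe it out.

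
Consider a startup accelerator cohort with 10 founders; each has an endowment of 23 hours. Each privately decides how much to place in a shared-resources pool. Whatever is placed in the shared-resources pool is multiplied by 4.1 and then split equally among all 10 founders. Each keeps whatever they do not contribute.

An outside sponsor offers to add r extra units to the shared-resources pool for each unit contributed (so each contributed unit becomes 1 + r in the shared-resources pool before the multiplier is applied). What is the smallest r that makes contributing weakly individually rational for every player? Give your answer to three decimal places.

With matching at rate r, one contributed unit becomes (1 + r) in the shared-resources pool and returns 4.1 × (1 + r) / 10 to the contributor.
Setting this equal to 1: 1 + r = 10/4.1 = 2.4390.
So the minimum matching rate is r = 2.4390 − 1 = 1.439.

1.439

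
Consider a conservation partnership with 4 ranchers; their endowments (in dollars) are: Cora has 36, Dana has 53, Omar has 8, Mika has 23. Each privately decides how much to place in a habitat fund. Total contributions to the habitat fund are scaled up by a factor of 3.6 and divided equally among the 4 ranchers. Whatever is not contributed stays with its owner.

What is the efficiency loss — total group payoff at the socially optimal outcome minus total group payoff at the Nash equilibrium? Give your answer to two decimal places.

The private return per contributed unit is 3.6/4 = 0.9000 < 1 for every player regardless of endowment, so the Nash equilibrium is zero contribution and the group total is Σ E_j = 36 + 53 + 8 + 23 = 120.
Each contributed unit returns 3.600 to the group, so the social optimum is full contribution by everyone: group total = 3.600 × 120 = 432.00.
Efficiency loss = (3.600 − 1) × 120 = 312.00.

312.00 dollars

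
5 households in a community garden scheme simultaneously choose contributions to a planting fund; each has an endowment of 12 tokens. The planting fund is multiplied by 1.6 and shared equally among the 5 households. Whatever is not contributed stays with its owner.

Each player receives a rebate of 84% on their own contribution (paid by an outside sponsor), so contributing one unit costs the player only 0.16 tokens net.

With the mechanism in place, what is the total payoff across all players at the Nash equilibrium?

With the mechanism, a contributed unit returns (1.6/5) / 0.16 = 2.0000 per unit of net cost to the contributor — now above 1 — so contributing fully is weakly dominant for every player.
So the Nash equilibrium is full contribution by all 5; the group earns 5 × (12 × 0.84 + 1.6 × 12) = 146.40.

146.40 tokens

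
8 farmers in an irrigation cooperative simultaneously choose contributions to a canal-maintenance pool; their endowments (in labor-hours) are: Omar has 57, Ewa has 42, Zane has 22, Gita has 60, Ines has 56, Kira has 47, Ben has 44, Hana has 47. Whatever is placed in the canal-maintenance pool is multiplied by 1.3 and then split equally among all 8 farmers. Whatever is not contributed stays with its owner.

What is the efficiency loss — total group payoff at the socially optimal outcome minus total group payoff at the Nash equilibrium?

The private return per contributed unit is 1.3/8 = 0.1625 < 1 for every player regardless of endowment, so the Nash equilibrium is zero contribution and the group total is Σ E_j = 57 + 42 + 22 + 60 + 56 + 47 + 44 + 47 = 375.
Each contributed unit returns 1.300 to the group, so the social optimum is full contribution by everyone: group total = 1.300 × 375 = 487.50.
Efficiency loss = (1.300 − 1) × 375 = 112.50.

112.50 labor-hours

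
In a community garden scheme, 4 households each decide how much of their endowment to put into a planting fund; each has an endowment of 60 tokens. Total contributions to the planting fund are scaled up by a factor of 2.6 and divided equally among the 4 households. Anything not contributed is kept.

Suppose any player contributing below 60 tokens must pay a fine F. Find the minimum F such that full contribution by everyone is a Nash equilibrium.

Given the others contribute fully, the best deviation is to contribute 0 (any partial contribution still incurs the fine and gives up units whose private return 0.6500 is below 1).
Deviating from 60 to 0 saves 60 tokens but forfeits the deviator's share of the drop in the planting fund: 2.6/4 × 60 = 39.00.
So the deviation gain is 60 − 39.00 = 21.00, and the fine must be at least 21.00 tokens to wipe it out.

21.00 tokens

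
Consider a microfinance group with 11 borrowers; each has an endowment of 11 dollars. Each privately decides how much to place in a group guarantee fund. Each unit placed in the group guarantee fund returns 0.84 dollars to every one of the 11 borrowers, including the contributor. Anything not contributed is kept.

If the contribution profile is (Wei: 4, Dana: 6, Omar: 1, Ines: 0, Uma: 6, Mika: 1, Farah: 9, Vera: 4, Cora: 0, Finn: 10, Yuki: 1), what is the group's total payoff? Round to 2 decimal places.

Total contributed: 4 + 6 + 1 + 0 + 6 + 1 + 9 + 4 + 0 + 10 + 1 = 42; total kept: 11 × 11 − 42 = 79.
The group guarantee fund pays out 0.84 × 11 × 42 = 388.08 in aggregate.
Group total = 79 + 388.08 = 467.08.

467.08 dollars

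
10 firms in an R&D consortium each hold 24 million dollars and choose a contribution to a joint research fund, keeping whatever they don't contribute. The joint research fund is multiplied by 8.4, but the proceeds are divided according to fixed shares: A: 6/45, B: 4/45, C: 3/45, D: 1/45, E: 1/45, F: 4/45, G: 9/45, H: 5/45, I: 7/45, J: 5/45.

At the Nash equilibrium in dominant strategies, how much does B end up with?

77.76 million dollars

A player with share s gets back 8.4·s per unit contributed, so full contribution is dominant for anyone with s > 1/8.4 = 0.1190 and zero contribution is dominant for anyone below.
The shares above 0.1190 belong to A, G and I, contributing 24 each; the remaining 7 contribute 0. Total contributed: 72.
B keeps 24 and receives 8.4 × 72 × 4/45 = 53.76 from the joint research fund, for a payoff of 77.76.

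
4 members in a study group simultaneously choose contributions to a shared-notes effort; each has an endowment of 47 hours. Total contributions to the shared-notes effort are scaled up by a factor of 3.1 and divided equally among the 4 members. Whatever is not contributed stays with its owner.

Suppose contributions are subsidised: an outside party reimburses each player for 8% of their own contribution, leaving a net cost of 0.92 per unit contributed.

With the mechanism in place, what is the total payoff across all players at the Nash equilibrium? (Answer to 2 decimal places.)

With the mechanism, a contributed unit returns (3.1/4) / 0.92 = 0.8424 per unit of net cost — still below 1 — so contributing 0 remains dominant for every player.
Everyone keeps their endowment and the group total is 4 × 47 = 188.

188.00 hours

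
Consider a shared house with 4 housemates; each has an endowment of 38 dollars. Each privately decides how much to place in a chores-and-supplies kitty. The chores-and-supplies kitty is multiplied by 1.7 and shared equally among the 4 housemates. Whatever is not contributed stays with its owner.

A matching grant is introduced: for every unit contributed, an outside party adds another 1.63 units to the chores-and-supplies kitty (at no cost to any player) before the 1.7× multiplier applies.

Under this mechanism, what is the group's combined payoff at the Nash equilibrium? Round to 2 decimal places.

With the mechanism, a contributed unit returns 1.7 × 2.63 / 4 = 1.1178 per unit of net cost to the contributor — now above 1 — so contributing fully is weakly dominant for every player.
So the Nash equilibrium is full contribution by all 4; the group earns 1.7 × 2.63 × 152 = 679.59.

679.59 dollars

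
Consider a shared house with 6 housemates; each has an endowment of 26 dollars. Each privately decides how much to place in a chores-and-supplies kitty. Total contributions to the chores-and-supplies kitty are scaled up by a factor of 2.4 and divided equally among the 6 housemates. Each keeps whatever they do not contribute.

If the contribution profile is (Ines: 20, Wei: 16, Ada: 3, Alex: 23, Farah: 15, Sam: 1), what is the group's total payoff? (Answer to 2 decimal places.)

Total contributed: 20 + 16 + 3 + 23 + 15 + 1 = 78; total kept: 6 × 26 − 78 = 78.
The chores-and-supplies kitty pays out 2.4 × 78 = 187.20 in aggregate.
Group total = 78 + 187.20 = 265.20.

265.20 dollars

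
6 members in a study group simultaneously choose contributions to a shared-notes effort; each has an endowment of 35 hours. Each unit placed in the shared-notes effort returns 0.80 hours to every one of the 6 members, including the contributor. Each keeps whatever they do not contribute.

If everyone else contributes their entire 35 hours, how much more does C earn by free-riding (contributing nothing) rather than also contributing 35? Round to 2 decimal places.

Switching from a contribution of 35 to 0 lets C keep an extra 35 hours, but lowers the shared-notes effort by 35, which costs C their own share of that drop: 0.80 × 35 = 28.00.
Net gain = 35 − 28.00 = 7.00. The private return per contributed unit (0.80) is below 1, so free-riding is indeed the best response regardless of what the others do.

7.00 hours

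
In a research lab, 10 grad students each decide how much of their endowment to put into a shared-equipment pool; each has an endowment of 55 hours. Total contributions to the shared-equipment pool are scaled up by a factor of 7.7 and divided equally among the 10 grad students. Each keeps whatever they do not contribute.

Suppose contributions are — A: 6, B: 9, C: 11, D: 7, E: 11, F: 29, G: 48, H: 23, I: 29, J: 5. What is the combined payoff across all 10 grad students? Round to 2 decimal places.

Total contributed: 6 + 9 + 11 + 7 + 11 + 29 + 48 + 23 + 29 + 5 = 178; total kept: 10 × 55 − 178 = 372.
The shared-equipment pool pays out 7.7 × 178 = 1370.60 in aggregate.
Group total = 372 + 1370.60 = 1742.60.

1742.60 hours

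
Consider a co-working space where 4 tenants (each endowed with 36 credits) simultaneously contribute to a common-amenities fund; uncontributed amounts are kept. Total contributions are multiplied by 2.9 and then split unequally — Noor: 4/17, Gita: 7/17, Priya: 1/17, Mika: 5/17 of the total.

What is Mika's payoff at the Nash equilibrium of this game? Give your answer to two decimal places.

66.71 credits

Each unit j contributes comes back to j as 2.9 × (j's share), so j prefers to contribute only if that share exceeds 1/2.9 = 0.3448; otherwise keeping the unit dominates.
Gita alone (share 7/17) is above the threshold, contributing 36; the remaining 3 contribute 0. Total contributed: 36.
Mika keeps 36 and receives 2.9 × 36 × 5/17 = 30.71 from the common-amenities fund, for a payoff of 66.71.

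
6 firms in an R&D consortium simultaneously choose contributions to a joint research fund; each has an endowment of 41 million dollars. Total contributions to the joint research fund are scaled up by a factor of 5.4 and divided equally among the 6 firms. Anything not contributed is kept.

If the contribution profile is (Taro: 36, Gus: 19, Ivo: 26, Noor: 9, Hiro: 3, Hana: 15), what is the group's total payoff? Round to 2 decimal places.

Total contributed: 36 + 19 + 26 + 9 + 3 + 15 = 108; total kept: 6 × 41 − 108 = 138.
The joint research fund pays out 5.4 × 108 = 583.20 in aggregate.
Group total = 138 + 583.20 = 721.20.

721.20 million dollars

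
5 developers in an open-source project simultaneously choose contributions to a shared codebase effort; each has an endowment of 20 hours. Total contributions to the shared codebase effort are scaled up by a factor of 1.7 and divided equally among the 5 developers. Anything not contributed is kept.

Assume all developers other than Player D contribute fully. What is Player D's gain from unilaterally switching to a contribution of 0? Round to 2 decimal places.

13.20 hours

Switching from a contribution of 20 to 0 lets Player D keep an extra 20 hours, but lowers the shared codebase effort by 20, which costs Player D their own share of that drop: 1.7/5 × 20 = 6.80.
Net gain = 20 − 6.80 = 13.20. The private return per contributed unit (0.3400) is below 1, so free-riding is indeed the best response regardless of what the others do.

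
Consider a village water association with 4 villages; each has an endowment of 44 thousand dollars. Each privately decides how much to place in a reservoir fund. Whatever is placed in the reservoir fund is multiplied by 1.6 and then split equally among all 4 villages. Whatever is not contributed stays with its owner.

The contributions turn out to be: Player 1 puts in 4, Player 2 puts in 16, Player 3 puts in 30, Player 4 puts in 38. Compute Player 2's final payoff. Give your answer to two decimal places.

Total contributed: 4 + 16 + 30 + 38 = 88.
Each receives 1.6 × 88 / 4 = 35.20 from the reservoir fund.
Player 2 keeps 44 − 16 = 28, so Player 2's payoff is 28 + 35.20 = 63.20.

63.20 thousand dollars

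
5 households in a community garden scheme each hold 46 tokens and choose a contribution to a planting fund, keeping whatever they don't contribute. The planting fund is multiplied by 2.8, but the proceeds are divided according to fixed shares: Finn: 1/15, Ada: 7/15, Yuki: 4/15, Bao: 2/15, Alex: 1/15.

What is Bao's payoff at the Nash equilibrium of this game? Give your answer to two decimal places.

For player j, contributing a unit is worthwhile iff 2.8 × (j's share) ≥ 1, i.e. iff j's share is at least 0.3571.
The only share above 0.3571 is Ada's 7/15, contributing 46; the remaining 4 contribute 0. Total contributed: 46.
Bao keeps 46 and receives 2.8 × 46 × 2/15 = 17.17 from the planting fund, for a payoff of 63.17.

63.17 tokens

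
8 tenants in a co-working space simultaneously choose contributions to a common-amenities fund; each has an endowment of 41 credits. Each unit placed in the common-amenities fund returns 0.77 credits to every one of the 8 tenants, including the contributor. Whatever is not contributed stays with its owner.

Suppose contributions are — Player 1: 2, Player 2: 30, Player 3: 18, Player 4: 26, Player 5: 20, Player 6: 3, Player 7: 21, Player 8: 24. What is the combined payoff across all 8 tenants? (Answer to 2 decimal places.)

1071.04 credits

Total contributed: 2 + 30 + 18 + 26 + 20 + 3 + 21 + 24 = 144; total kept: 8 × 41 − 144 = 184.
The common-amenities fund pays out 0.77 × 8 × 144 = 887.04 in aggregate.
Group total = 184 + 887.04 = 1071.04.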